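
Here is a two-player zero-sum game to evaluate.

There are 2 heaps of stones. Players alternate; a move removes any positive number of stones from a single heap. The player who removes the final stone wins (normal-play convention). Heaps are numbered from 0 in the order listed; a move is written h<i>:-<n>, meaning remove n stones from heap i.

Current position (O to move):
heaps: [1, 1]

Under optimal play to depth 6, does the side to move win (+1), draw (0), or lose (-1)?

[(1,1)] O move#1: h0:-1:-1/(0,1)*, h1:-1:-1/(1,0)
[(0,1)] X move#2: h1:-1:+1/(0,0)*
[(0,0)] end (terminal -1, O#3); searched (1,1) to 6

value((1,1), O) = -1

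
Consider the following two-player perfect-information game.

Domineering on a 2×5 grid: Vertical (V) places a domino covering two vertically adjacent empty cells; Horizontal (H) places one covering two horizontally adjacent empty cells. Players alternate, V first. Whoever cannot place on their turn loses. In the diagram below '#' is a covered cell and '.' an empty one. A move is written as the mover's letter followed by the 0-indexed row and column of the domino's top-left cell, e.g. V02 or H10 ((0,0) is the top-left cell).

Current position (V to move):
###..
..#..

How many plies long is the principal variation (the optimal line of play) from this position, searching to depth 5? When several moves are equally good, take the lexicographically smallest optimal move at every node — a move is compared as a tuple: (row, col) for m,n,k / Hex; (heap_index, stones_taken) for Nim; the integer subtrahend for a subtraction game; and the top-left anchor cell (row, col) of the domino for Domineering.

PV length from [###../..#..]: 3 plies

p1 V@[###../..#..]: V03[####./..##.]+1* V04[###.#/..#.#]+1
p2 H@[####./..##.]: H10[####./####.]-1*
p3 V@[####./####.]: V04[#####/#####]+1*
p4 H@[#####/#####] terminal -1; root [###../..#..] d5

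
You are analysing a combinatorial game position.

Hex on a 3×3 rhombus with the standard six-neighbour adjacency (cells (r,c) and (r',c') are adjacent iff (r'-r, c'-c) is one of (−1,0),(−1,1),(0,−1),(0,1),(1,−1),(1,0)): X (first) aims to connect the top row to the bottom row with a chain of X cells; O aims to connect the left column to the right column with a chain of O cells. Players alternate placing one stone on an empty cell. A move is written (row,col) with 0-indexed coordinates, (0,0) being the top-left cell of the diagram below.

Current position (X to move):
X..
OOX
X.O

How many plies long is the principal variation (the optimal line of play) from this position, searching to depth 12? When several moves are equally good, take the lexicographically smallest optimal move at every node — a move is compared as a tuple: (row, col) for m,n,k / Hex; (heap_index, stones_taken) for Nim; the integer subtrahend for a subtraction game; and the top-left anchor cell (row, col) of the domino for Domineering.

ply 1, X at X../OOX/X.O | (0,1)=-1→XX./OOX/X.O*; (0,2)=-1→X.X/OOX/X.O; (2,1)=-1→X../OOX/XXO
ply 2, O at XX./OOX/X.O | (0,2)=+1→XXO/OOX/X.O*; (2,1)=+1→XX./OOX/XOO
ply 3: XXO/OOX/X.O is terminal -1 (X); from X../OOX/X.O depth 12

PV length from [X../OOX/X.O]: 2 plies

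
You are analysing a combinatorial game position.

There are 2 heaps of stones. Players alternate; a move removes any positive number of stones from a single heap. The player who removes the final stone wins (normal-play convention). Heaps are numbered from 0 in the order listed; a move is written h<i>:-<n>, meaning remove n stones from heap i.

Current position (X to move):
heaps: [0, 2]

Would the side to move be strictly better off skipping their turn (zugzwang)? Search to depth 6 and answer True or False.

zugzwang((0,2), X) = False

ply 1, X at (0,2) | h1:-1=-1→(0,1); h1:-2=+1→(0,0)*
ply 2: (0,0) is terminal -1 (O); from (0,2) depth 6
pass branch (O moves first from the same position):
  | ply 1, O at (0,2) | h1:-1=-1→(0,1); h1:-2=+1→(0,0)*
  | ply 2: (0,0) is terminal -1 (X); from (0,2) depth 6
X moving scores +1; X passing scores -1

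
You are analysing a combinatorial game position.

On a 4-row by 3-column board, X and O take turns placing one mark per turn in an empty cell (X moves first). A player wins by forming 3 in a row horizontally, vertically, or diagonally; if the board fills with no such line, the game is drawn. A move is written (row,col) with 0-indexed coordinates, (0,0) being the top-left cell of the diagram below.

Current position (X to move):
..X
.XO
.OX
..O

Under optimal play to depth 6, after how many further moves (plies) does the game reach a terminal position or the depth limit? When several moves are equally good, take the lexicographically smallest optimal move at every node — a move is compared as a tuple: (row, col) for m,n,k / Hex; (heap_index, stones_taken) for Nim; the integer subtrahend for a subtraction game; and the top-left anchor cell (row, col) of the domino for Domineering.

PV length from [..X/.XO/.OX/..O]: 1 ply

p1 X@[..X/.XO/.OX/..O]: (0,0)[X.X/.XO/.OX/..O]+1* (0,1)[.XX/.XO/.OX/..O]-1 (1,0)[..X/XXO/.OX/..O]-1 (2,0)[..X/.XO/XOX/..O]+1 (3,0)[..X/.XO/.OX/X.O]-1 (3,1)[..X/.XO/.OX/.XO]-1
p2 O@[X.X/.XO/.OX/..O] terminal -1; root [..X/.XO/.OX/..O] d6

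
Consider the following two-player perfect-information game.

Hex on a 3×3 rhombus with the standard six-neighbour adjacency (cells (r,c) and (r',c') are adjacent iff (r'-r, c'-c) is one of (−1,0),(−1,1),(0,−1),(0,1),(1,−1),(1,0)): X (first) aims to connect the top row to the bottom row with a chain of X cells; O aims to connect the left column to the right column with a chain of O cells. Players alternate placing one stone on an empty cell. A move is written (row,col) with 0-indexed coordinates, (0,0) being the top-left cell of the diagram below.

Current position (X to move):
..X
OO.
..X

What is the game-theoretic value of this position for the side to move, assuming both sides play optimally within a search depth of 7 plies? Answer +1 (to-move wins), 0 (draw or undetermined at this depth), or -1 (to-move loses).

p1 X@[..X/OO./..X]: (0,0)[X.X/OO./..X]-1 (0,1)[.XX/OO./..X]-1 (1,2)[..X/OOX/..X]+1* (2,0)[..X/OO./X.X]-1 (2,1)[..X/OO./.XX]-1
p2 O@[..X/OOX/..X] terminal -1; root [..X/OO./..X] d7

value(..X/OO./..X, X) = +1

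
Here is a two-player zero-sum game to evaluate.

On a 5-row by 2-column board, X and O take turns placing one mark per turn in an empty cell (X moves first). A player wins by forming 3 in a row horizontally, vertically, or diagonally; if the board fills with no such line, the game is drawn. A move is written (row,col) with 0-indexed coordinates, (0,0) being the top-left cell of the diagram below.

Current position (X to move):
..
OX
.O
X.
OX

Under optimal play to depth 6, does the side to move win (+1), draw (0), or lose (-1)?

[../OX/.O/X./OX] X move#1: (0,0):+0/X./OX/.O/X./OX*, (0,1):+0/.X/OX/.O/X./OX, (2,0):+0/../OX/XO/X./OX, (3,1):+0/../OX/.O/XX/OX
[X./OX/.O/X./OX] O move#2: (0,1):+0/XO/OX/.O/X./OX*, (2,0):+0/X./OX/OO/X./OX, (3,1):+0/X./OX/.O/XO/OX
[XO/OX/.O/X./OX] X move#3: (2,0):+0/XO/OX/XO/X./OX*, (3,1):+0/XO/OX/.O/XX/OX
[XO/OX/XO/X./OX] O move#4: (3,1):+0/XO/OX/XO/XO/OX*
[XO/OX/XO/XO/OX] end (terminal +0, X#5); searched ../OX/.O/X./OX to 6

value(../OX/.O/X./OX, X) = 0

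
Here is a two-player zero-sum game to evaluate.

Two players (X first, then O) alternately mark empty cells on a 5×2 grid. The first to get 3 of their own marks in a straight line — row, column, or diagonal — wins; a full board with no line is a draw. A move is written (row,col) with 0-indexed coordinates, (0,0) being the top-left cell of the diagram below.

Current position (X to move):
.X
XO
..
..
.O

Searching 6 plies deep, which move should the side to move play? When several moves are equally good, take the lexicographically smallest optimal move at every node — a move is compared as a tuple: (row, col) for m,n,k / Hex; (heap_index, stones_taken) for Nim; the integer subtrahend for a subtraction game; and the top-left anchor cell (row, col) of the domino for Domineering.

ply 1, X at .X/XO/../../.O | (0,0)=+0→XX/XO/../../.O; (2,0)=+1→.X/XO/X./../.O*; (2,1)=+0→.X/XO/.X/../.O; (3,0)=+0→.X/XO/../X./.O; (3,1)=+0→.X/XO/../.X/.O; (4,0)=+0→.X/XO/../../XO
ply 2, O at .X/XO/X./../.O | (0,0)=-1→OX/XO/X./../.O*; (2,1)=-1→.X/XO/XO/../.O; (3,0)=-1→.X/XO/X./O./.O; (3,1)=-1→.X/XO/X./.O/.O; (4,0)=-1→.X/XO/X./../OO
ply 3, X at OX/XO/X./../.O | (2,1)=+0→OX/XO/XX/../.O; (3,0)=+1→OX/XO/X./X./.O*; (3,1)=+0→OX/XO/X./.X/.O; (4,0)=+0→OX/XO/X./../XO
ply 4: OX/XO/X./X./.O is terminal -1 (O); from .X/XO/../../.O depth 6

X's best at [.X/XO/../../.O]: (2,0)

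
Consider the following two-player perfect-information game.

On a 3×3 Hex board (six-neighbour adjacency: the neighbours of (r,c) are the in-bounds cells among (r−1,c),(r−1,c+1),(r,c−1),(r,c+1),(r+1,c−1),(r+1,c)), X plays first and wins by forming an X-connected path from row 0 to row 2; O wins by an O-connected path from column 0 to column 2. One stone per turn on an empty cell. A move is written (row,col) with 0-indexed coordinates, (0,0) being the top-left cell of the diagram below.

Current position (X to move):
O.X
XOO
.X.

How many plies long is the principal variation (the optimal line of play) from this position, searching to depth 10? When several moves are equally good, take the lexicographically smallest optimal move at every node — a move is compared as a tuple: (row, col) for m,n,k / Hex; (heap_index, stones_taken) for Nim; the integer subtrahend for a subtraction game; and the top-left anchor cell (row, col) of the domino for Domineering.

PV length from [O.X/XOO/.X.]: 2 plies

[O.X/XOO/.X.] X move#1: (0,1):-1/OXX/XOO/.X.*, (2,0):-1/O.X/XOO/XX., (2,2):-1/O.X/XOO/.XX
[OXX/XOO/.X.] O move#2: (2,0):+1/OXX/XOO/OX.*, (2,2):-1/OXX/XOO/.XO
[OXX/XOO/OX.] end (terminal -1, X#3); searched O.X/XOO/.X. to 10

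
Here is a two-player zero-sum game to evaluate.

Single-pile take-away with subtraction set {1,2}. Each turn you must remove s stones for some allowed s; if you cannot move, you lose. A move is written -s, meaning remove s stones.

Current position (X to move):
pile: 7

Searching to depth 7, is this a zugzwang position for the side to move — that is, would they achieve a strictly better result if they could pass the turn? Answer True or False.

p1 X@[7]: -1[6]+1* -2[5]-1
p2 O@[6]: -1[5]-1* -2[4]-1
p3 X@[5]: -1[4]-1 -2[3]+1*
p4 O@[3]: -1[2]-1* -2[1]-1
p5 X@[2]: -1[1]-1 -2[0]+1*
p6 O@[0] terminal -1; root [7] d7
pass branch (O moves first from the same position):
  | p1 O@[7]: -1[6]+1* -2[5]-1
  | p2 X@[6]: -1[5]-1* -2[4]-1
  | p3 O@[5]: -1[4]-1 -2[3]+1*
  | p4 X@[3]: -1[2]-1* -2[1]-1
  | p5 O@[2]: -1[1]-1 -2[0]+1*
  | p6 X@[0] terminal -1; root [7] d7
X moving scores +1; X passing scores -1

zugzwang(7, X) = False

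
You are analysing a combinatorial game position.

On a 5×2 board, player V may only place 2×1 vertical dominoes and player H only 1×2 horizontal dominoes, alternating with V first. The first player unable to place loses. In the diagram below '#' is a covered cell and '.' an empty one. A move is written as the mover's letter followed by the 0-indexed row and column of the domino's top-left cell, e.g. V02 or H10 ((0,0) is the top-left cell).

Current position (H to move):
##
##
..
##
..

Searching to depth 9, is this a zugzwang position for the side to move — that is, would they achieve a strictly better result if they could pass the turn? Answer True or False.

p1 H@[##/##/../##/..]: H20[##/##/##/##/..]+1* H40[##/##/../##/##]+1
p2 V@[##/##/##/##/..] terminal -1; root [##/##/../##/..] d9
pass branch (V moves first from the same position):
  | p1 V@[##/##/../##/..] terminal -1; root [##/##/../##/..] d9
H moving scores +1; H passing scores +1

zugzwang(##/##/../##/.., H) = False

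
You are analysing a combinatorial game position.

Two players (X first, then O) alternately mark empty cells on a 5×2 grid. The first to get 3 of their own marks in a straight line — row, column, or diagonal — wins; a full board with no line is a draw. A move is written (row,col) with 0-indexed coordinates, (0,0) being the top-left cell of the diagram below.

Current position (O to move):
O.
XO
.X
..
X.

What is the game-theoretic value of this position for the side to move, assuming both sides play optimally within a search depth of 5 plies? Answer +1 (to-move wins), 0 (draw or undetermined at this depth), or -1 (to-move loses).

value(O./XO/.X/../X., O) = 0

ply 1, O at O./XO/.X/../X. | (0,1)=+0→OO/XO/.X/../X.*; (2,0)=+0→O./XO/OX/../X.; (3,0)=+0→O./XO/.X/O./X.; (3,1)=+0→O./XO/.X/.O/X.; (4,1)=+0→O./XO/.X/../XO
ply 2, X at OO/XO/.X/../X. | (2,0)=+0→OO/XO/XX/../X.*; (3,0)=+0→OO/XO/.X/X./X.; (3,1)=+0→OO/XO/.X/.X/X.; (4,1)=+0→OO/XO/.X/../XX
ply 3, O at OO/XO/XX/../X. | (3,0)=+0→OO/XO/XX/O./X.*; (3,1)=-1→OO/XO/XX/.O/X.; (4,1)=-1→OO/XO/XX/../XO
ply 4, X at OO/XO/XX/O./X. | (3,1)=+0→OO/XO/XX/OX/X.*; (4,1)=+0→OO/XO/XX/O./XX
ply 5, O at OO/XO/XX/OX/X. | (4,1)=+0→OO/XO/XX/OX/XO*
ply 6: OO/XO/XX/OX/XO is terminal +0 (X); from O./XO/.X/../X. depth 5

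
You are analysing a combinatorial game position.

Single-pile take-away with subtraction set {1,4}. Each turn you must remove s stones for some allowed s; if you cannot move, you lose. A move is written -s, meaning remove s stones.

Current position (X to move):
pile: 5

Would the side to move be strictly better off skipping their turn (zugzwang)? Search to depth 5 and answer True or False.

zugzwang(5, X) = True

p1 X@[5]: -1[4]-1* -4[1]-1
p2 O@[4]: -1[3]-1 -4[0]+1*
p3 X@[0] terminal -1; root [5] d5
suppose X passes — search the same position with O to move:
pass> p1 O@[5]: -1[4]-1* -4[1]-1
pass> p2 X@[4]: -1[3]-1 -4[0]+1*
pass> p3 O@[0] terminal -1; root [5] d5
for X: play -1, pass +1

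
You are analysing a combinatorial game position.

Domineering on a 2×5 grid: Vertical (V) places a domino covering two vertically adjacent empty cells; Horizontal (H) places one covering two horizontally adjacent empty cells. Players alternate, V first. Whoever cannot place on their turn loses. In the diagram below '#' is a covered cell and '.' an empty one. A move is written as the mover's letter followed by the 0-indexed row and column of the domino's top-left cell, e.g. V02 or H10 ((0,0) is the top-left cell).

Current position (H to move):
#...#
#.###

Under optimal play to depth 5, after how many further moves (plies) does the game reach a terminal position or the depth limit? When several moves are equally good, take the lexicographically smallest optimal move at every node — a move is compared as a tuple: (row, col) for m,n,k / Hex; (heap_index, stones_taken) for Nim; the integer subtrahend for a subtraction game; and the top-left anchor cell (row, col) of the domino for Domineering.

[#...#/#.###] H move#1: H01:+1/###.#/#.###*, H02:-1/#.###/#.###
[###.#/#.###] end (terminal -1, V#2); searched #...#/#.### to 5

PV length from [#...#/#.###]: 1 ply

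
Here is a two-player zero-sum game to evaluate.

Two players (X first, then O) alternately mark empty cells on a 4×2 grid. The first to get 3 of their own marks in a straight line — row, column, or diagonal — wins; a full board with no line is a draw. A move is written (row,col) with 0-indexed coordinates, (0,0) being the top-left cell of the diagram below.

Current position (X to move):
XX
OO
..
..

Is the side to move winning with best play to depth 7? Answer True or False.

p1 X@[XX/OO/../..]: (2,0)[XX/OO/X./..]+0* (2,1)[XX/OO/.X/..]+0 (3,0)[XX/OO/../X.]+0 (3,1)[XX/OO/../.X]+0
p2 O@[XX/OO/X./..]: (2,1)[XX/OO/XO/..]+0* (3,0)[XX/OO/X./O.]+0 (3,1)[XX/OO/X./.O]+0
p3 X@[XX/OO/XO/..]: (3,0)[XX/OO/XO/X.]-1 (3,1)[XX/OO/XO/.X]+0*
p4 O@[XX/OO/XO/.X]: (3,0)[XX/OO/XO/OX]+0*
p5 X@[XX/OO/XO/OX] terminal +0; root [XX/OO/../..] d7

X winning at [XX/OO/../..]: False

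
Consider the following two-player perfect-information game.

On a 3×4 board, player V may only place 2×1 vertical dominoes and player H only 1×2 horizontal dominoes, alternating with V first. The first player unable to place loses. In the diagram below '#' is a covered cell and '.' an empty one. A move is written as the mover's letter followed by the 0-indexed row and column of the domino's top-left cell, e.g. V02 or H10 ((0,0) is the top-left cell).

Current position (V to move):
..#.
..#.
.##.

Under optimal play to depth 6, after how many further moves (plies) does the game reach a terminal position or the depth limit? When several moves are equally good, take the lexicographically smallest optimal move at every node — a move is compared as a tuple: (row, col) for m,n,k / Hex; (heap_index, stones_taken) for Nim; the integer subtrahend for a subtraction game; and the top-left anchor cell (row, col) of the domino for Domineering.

PV length from [..#./..#./.##.]: 1 ply

p1 V@[..#./..#./.##.]: V00[#.#./#.#./.##.]+1* V01[.##./.##./.##.]+1 V03[..##/..##/.##.]-1 V10[..#./#.#./###.]+1 V13[..#./..##/.###]-1
p2 H@[#.#./#.#./.##.] terminal -1; root [..#./..#./.##.] d6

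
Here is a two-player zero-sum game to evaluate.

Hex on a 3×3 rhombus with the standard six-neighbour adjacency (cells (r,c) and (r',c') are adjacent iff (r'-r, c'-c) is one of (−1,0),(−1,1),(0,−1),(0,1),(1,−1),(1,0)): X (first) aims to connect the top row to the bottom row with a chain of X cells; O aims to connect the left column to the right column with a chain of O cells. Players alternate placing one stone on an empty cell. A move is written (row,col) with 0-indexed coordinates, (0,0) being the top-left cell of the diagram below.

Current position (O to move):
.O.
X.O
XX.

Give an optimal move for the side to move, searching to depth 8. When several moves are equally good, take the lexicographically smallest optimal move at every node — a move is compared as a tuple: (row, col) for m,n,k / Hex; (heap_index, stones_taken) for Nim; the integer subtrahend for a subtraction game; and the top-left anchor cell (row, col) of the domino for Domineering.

O's best at [.O./X.O/XX.]: (0,0)

[.O./X.O/XX.] O move#1: (0,0):+1/OO./X.O/XX.*, (0,2):-1/.OO/X.O/XX., (1,1):-1/.O./XOO/XX., (2,2):-1/.O./X.O/XXO
[OO./X.O/XX.] X move#2: (0,2):-1/OOX/X.O/XX.*, (1,1):-1/OO./XXO/XX., (2,2):-1/OO./X.O/XXX
[OOX/X.O/XX.] O move#3: (1,1):+1/OOX/XOO/XX.*, (2,2):-1/OOX/X.O/XXO
[OOX/XOO/XX.] end (terminal -1, X#4); searched .O./X.O/XX. to 8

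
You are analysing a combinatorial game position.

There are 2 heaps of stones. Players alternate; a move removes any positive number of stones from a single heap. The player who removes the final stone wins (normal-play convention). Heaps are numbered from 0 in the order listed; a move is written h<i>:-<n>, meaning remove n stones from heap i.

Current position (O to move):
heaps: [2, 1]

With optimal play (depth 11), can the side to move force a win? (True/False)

O winning at [(2,1)]: True

[(2,1)] O move#1: h0:-1:+1/(1,1)*, h0:-2:-1/(0,1), h1:-1:-1/(2,0)
[(1,1)] X move#2: h0:-1:-1/(0,1)*, h1:-1:-1/(1,0)
[(0,1)] O move#3: h1:-1:+1/(0,0)*
[(0,0)] end (terminal -1, X#4); searched (2,1) to 11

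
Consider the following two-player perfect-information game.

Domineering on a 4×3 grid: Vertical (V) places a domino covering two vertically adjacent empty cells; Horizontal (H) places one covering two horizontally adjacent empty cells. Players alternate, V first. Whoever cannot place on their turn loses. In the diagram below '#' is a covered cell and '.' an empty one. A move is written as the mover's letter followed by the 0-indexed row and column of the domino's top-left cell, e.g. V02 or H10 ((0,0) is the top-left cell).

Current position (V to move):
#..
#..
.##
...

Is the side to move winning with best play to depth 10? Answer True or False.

V winning at [#../#../.##/...]: True

ply 1, V at #../#../.##/... | V01=+1→##./##./.##/...*; V02=+1→#.#/#.#/.##/...; V20=-1→#../#../###/#..
ply 2, H at ##./##./.##/... | H30=-1→##./##./.##/##.*; H31=-1→##./##./.##/.##
ply 3, V at ##./##./.##/##. | V02=+1→###/###/.##/##.*
ply 4: ###/###/.##/##. is terminal -1 (H); from #../#../.##/... depth 10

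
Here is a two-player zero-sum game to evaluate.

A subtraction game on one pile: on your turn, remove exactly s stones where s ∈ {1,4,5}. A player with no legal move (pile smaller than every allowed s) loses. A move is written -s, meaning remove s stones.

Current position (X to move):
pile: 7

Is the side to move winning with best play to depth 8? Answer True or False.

X winning at [7]: True

p1 X@[7]: -1[6]-1 -4[3]-1 -5[2]+1*
p2 O@[2]: -1[1]-1*
p3 X@[1]: -1[0]+1*
p4 O@[0] terminal -1; root [7] d8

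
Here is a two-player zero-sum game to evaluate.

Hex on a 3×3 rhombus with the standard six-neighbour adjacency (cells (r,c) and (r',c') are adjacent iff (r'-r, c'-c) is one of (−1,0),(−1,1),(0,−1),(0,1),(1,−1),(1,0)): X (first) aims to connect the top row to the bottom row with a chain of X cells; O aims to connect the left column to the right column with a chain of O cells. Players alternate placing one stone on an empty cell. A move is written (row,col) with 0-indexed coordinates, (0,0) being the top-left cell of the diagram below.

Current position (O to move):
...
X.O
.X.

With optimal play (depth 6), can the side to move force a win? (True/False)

ply 1, O at .../X.O/.X. | (0,0)=-1→O../X.O/.X.*; (0,1)=-1→.O./X.O/.X.; (0,2)=-1→..O/X.O/.X.; (1,1)=-1→.../XOO/.X.; (2,0)=-1→.../X.O/OX.; (2,2)=-1→.../X.O/.XO
ply 2, X at O../X.O/.X. | (0,1)=+1→OX./X.O/.X.*; (0,2)=-1→O.X/X.O/.X.; (1,1)=+1→O../XXO/.X.; (2,0)=-1→O../X.O/XX.; (2,2)=-1→O../X.O/.XX
ply 3, O at OX./X.O/.X. | (0,2)=-1→OXO/X.O/.X.*; (1,1)=-1→OX./XOO/.X.; (2,0)=-1→OX./X.O/OX.; (2,2)=-1→OX./X.O/.XO
ply 4, X at OXO/X.O/.X. | (1,1)=+1→OXO/XXO/.X.*; (2,0)=+1→OXO/X.O/XX.; (2,2)=+1→OXO/X.O/.XX
ply 5: OXO/XXO/.X. is terminal -1 (O); from .../X.O/.X. depth 6

O winning at [.../X.O/.X.]: False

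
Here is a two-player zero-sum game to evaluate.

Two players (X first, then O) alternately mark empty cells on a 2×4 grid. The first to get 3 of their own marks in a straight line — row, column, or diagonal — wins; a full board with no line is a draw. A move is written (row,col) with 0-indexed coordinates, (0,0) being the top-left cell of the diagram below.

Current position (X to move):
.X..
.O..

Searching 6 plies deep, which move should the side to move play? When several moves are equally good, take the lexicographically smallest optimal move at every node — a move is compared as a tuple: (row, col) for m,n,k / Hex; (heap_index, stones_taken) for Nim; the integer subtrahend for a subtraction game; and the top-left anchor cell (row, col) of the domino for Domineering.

X's best at [.X../.O..]: (0,2)

ply 1, X at .X../.O.. | (0,0)=+0→XX../.O..; (0,2)=+1→.XX./.O..*; (0,3)=+0→.X.X/.O..; (1,0)=+0→.X../XO..; (1,2)=+0→.X../.OX.; (1,3)=+0→.X../.O.X
ply 2, O at .XX./.O.. | (0,0)=-1→OXX./.O..*; (0,3)=-1→.XXO/.O..; (1,0)=-1→.XX./OO..; (1,2)=-1→.XX./.OO.; (1,3)=-1→.XX./.O.O
ply 3, X at OXX./.O.. | (0,3)=+1→OXXX/.O..*; (1,0)=+0→OXX./XO..; (1,2)=+0→OXX./.OX.; (1,3)=+0→OXX./.O.X
ply 4: OXXX/.O.. is terminal -1 (O); from .X../.O.. depth 6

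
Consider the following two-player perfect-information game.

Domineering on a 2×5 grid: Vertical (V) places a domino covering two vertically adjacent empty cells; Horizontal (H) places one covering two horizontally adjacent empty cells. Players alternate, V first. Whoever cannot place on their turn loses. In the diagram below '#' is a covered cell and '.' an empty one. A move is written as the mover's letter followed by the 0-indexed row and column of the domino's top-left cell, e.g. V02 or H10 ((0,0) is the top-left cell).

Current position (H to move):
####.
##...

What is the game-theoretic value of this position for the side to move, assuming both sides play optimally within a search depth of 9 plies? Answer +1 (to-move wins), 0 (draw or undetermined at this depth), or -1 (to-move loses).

p1 H@[####./##...]: H12[####./####.]-1 H13[####./##.##]+1*
p2 V@[####./##.##] terminal -1; root [####./##...] d9

value(####./##..., H) = +1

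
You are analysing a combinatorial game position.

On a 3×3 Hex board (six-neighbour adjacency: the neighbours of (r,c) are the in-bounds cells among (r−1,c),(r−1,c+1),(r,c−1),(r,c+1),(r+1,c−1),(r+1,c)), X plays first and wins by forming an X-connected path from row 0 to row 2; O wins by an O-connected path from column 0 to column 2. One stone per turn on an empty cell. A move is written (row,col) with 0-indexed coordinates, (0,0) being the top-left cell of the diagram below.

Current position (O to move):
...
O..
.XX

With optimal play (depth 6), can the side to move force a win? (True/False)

O winning at [.../O../.XX]: True

[.../O../.XX] O move#1: (0,0):-1/O../O../.XX, (0,1):-1/.O./O../.XX, (0,2):+1/..O/O../.XX*, (1,1):+1/.../OO./.XX, (1,2):-1/.../O.O/.XX, (2,0):-1/.../O../OXX
[..O/O../.XX] X move#2: (0,0):-1/X.O/O../.XX*, (0,1):-1/.XO/O../.XX, (1,1):-1/..O/OX./.XX, (1,2):-1/..O/O.X/.XX, (2,0):-1/..O/O../XXX
[X.O/O../.XX] O move#3: (0,1):+1/XOO/O../.XX*, (1,1):+1/X.O/OO./.XX, (1,2):+1/X.O/O.O/.XX, (2,0):+1/X.O/O../OXX
[XOO/O../.XX] end (terminal -1, X#4); searched .../O../.XX to 6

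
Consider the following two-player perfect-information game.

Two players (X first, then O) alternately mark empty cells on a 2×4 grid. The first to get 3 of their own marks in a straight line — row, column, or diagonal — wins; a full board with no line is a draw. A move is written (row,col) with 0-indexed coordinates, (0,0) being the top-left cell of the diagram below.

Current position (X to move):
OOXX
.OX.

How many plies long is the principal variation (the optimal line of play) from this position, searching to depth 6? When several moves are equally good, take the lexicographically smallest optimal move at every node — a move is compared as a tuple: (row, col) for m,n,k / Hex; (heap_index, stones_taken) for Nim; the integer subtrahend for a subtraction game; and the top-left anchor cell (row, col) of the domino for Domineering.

PV length from [OOXX/.OX.]: 2 plies

p1 X@[OOXX/.OX.]: (1,0)[OOXX/XOX.]+0* (1,3)[OOXX/.OXX]+0
p2 O@[OOXX/XOX.]: (1,3)[OOXX/XOXO]+0*
p3 X@[OOXX/XOXO] terminal +0; root [OOXX/.OX.] d6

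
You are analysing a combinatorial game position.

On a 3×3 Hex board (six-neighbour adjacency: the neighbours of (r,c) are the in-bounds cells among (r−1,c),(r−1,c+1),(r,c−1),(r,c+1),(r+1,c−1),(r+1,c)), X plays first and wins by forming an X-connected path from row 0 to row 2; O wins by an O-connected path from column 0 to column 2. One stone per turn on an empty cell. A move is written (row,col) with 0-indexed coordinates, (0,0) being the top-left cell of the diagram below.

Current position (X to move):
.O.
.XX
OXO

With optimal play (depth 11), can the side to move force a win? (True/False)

p1 X@[.O./.XX/OXO]: (0,0)[XO./.XX/OXO]+1* (0,2)[.OX/.XX/OXO]+1 (1,0)[.O./XXX/OXO]+1
p2 O@[XO./.XX/OXO]: (0,2)[XOO/.XX/OXO]-1* (1,0)[XO./OXX/OXO]-1
p3 X@[XOO/.XX/OXO]: (1,0)[XOO/XXX/OXO]+1*
p4 O@[XOO/XXX/OXO] terminal -1; root [.O./.XX/OXO] d11

X winning at [.O./.XX/OXO]: True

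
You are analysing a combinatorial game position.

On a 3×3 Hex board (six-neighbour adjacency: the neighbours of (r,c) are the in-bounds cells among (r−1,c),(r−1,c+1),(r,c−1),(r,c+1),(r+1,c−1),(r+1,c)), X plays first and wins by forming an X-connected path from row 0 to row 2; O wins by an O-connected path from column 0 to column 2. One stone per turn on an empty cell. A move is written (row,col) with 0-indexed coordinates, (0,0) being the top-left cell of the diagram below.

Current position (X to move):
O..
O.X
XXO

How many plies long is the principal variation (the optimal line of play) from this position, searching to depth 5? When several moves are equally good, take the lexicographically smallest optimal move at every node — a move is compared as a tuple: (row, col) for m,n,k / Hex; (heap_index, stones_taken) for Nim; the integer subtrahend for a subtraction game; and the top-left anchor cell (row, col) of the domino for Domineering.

ply 1, X at O../O.X/XXO | (0,1)=+1→OX./O.X/XXO*; (0,2)=+1→O.X/O.X/XXO; (1,1)=+1→O../OXX/XXO
ply 2, O at OX./O.X/XXO | (0,2)=-1→OXO/O.X/XXO*; (1,1)=-1→OX./OOX/XXO
ply 3, X at OXO/O.X/XXO | (1,1)=+1→OXO/OXX/XXO*
ply 4: OXO/OXX/XXO is terminal -1 (O); from O../O.X/XXO depth 5

PV length from [O../O.X/XXO]: 3 plies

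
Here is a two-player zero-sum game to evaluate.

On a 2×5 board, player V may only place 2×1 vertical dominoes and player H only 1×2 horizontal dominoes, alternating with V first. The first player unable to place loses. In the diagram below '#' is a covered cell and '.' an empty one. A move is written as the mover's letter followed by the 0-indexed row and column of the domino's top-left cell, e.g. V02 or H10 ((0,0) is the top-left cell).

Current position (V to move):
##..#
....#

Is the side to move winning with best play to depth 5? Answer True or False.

ply 1, V at ##..#/....# | V02=+1→###.#/..#.#*; V03=-1→##.##/...##
ply 2, H at ###.#/..#.# | H10=-1→###.#/###.#*
ply 3, V at ###.#/###.# | V03=+1→#####/#####*
ply 4: #####/##### is terminal -1 (H); from ##..#/....# depth 5

V winning at [##..#/....#]: True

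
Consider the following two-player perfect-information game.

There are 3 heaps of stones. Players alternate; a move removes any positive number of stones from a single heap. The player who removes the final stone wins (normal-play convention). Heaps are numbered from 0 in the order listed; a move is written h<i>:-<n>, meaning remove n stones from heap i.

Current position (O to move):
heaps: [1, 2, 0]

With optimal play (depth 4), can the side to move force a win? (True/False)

p1 O@[(1,2,0)]: h0:-1[(0,2,0)]-1 h1:-1[(1,1,0)]+1* h1:-2[(1,0,0)]-1
p2 X@[(1,1,0)]: h0:-1[(0,1,0)]-1* h1:-1[(1,0,0)]-1
p3 O@[(0,1,0)]: h1:-1[(0,0,0)]+1*
p4 X@[(0,0,0)] terminal -1; root [(1,2,0)] d4

O winning at [(1,2,0)]: True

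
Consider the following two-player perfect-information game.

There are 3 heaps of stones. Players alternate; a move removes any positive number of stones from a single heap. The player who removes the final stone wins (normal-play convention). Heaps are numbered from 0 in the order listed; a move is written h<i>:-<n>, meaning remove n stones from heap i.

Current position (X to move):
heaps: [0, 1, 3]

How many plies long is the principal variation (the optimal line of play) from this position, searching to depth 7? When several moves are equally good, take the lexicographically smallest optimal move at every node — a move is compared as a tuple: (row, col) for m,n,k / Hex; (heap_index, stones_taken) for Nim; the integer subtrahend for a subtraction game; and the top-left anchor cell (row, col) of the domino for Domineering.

[(0,1,3)] X move#1: h1:-1:-1/(0,0,3), h2:-1:-1/(0,1,2), h2:-2:+1/(0,1,1)*, h2:-3:-1/(0,1,0)
[(0,1,1)] O move#2: h1:-1:-1/(0,0,1)*, h2:-1:-1/(0,1,0)
[(0,0,1)] X move#3: h2:-1:+1/(0,0,0)*
[(0,0,0)] end (terminal -1, O#4); searched (0,1,3) to 7

PV length from [(0,1,3)]: 3 plies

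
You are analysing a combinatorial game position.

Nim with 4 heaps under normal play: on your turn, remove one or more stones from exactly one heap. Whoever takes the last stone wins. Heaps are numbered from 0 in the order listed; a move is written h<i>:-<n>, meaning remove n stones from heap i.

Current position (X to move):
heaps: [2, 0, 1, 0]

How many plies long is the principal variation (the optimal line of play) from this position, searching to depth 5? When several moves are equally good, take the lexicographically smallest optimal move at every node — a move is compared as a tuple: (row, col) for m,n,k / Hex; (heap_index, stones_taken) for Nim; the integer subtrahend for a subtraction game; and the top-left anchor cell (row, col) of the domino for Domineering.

PV length from [(2,0,1,0)]: 3 plies

p1 X@[(2,0,1,0)]: h0:-1[(1,0,1,0)]+1* h0:-2[(0,0,1,0)]-1 h2:-1[(2,0,0,0)]-1
p2 O@[(1,0,1,0)]: h0:-1[(0,0,1,0)]-1* h2:-1[(1,0,0,0)]-1
p3 X@[(0,0,1,0)]: h2:-1[(0,0,0,0)]+1*
p4 O@[(0,0,0,0)] terminal -1; root [(2,0,1,0)] d5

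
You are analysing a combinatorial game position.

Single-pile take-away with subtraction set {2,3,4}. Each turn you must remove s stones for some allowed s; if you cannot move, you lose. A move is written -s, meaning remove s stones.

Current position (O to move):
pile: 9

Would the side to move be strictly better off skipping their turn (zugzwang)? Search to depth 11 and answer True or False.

zugzwang(9, O) = False

p1 O@[9]: -2[7]+1* -3[6]+1 -4[5]-1
p2 X@[7]: -2[5]-1* -3[4]-1 -4[3]-1
p3 O@[5]: -2[3]-1 -3[2]-1 -4[1]+1*
p4 X@[1] terminal -1; root [9] d11
if O skipped the turn, X would face:
~ p1 X@[9]: -2[7]+1* -3[6]+1 -4[5]-1
~ p2 O@[7]: -2[5]-1* -3[4]-1 -4[3]-1
~ p3 X@[5]: -2[3]-1 -3[2]-1 -4[1]+1*
~ p4 O@[1] terminal -1; root [9] d11
compare (O): move=+1 vs pass=-1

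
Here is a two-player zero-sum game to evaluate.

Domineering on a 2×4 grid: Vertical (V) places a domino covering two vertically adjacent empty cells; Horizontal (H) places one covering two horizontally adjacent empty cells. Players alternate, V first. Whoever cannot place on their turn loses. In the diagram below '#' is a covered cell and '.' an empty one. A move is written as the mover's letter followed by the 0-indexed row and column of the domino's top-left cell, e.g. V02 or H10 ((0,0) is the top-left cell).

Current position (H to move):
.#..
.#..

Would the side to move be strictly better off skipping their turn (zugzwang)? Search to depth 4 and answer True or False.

ply 1, H at .#../.#.. | H02=+1→.###/.#..*; H12=+1→.#../.###
ply 2, V at .###/.#.. | V00=-1→####/##..*
ply 3, H at ####/##.. | H12=+1→####/####*
ply 4: ####/#### is terminal -1 (V); from .#../.#.. depth 4
suppose H passes — search the same position with V to move:
pass> ply 1, V at .#../.#.. | V00=-1→##../##..; V02=+1→.##./.##.*; V03=+1→.#.#/.#.#
pass> ply 2: .##./.##. is terminal -1 (H); from .#../.#.. depth 4
for H: play +1, pass -1

zugzwang(.#../.#.., H) = False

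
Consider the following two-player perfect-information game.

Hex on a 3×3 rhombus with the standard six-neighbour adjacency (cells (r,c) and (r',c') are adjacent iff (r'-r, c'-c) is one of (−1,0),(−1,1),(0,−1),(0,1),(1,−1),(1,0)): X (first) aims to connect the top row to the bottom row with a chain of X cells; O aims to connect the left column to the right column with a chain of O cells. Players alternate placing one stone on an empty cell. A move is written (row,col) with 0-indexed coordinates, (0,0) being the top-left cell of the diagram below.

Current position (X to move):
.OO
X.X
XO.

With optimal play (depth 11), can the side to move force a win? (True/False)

[.OO/X.X/XO.] X move#1: (0,0):+1/XOO/X.X/XO.*, (1,1):-1/.OO/XXX/XO., (2,2):-1/.OO/X.X/XOX
[XOO/X.X/XO.] end (terminal -1, O#2); searched .OO/X.X/XO. to 11

X winning at [.OO/X.X/XO.]: True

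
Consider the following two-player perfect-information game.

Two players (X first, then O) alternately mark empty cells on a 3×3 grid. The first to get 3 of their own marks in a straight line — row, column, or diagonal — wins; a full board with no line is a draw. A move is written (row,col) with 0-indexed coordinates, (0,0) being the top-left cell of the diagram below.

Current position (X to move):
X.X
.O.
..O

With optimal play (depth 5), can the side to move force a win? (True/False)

[X.X/.O./..O] X move#1: (0,1):+1/XXX/.O./..O*, (1,0):+1/X.X/XO./..O, (1,2):+0/X.X/.OX/..O, (2,0):+1/X.X/.O./X.O, (2,1):+0/X.X/.O./.XO
[XXX/.O./..O] end (terminal -1, O#2); searched X.X/.O./..O to 5

X winning at [X.X/.O./..O]: True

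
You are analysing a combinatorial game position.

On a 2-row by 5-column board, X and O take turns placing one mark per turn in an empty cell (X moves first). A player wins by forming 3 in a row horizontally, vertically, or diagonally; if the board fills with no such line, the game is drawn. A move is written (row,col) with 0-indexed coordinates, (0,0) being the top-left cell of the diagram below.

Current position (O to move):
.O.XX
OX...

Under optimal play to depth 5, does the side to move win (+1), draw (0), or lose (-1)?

ply 1, O at .O.XX/OX... | (0,0)=-1→OO.XX/OX...; (0,2)=+0→.OOXX/OX...*; (1,2)=-1→.O.XX/OXO..; (1,3)=-1→.O.XX/OX.O.; (1,4)=-1→.O.XX/OX..O
ply 2, X at .OOXX/OX... | (0,0)=+0→XOOXX/OX...*; (1,2)=-1→.OOXX/OXX..; (1,3)=-1→.OOXX/OX.X.; (1,4)=-1→.OOXX/OX..X
ply 3, O at XOOXX/OX... | (1,2)=+0→XOOXX/OXO..*; (1,3)=+0→XOOXX/OX.O.; (1,4)=+0→XOOXX/OX..O
ply 4, X at XOOXX/OXO.. | (1,3)=+0→XOOXX/OXOX.*; (1,4)=+0→XOOXX/OXO.X
ply 5, O at XOOXX/OXOX. | (1,4)=+0→XOOXX/OXOXO*
ply 6: XOOXX/OXOXO is terminal +0 (X); from .O.XX/OX... depth 5

value(.O.XX/OX..., O) = 0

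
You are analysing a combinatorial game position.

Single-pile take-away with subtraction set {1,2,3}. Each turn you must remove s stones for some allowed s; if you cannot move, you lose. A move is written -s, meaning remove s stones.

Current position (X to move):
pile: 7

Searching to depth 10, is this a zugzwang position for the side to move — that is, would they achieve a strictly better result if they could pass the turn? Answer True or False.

zugzwang(7, X) = False

p1 X@[7]: -1[6]-1 -2[5]-1 -3[4]+1*
p2 O@[4]: -1[3]-1* -2[2]-1 -3[1]-1
p3 X@[3]: -1[2]-1 -2[1]-1 -3[0]+1*
p4 O@[0] terminal -1; root [7] d10
if X skipped the turn, O would face:
~ p1 O@[7]: -1[6]-1 -2[5]-1 -3[4]+1*
~ p2 X@[4]: -1[3]-1* -2[2]-1 -3[1]-1
~ p3 O@[3]: -1[2]-1 -2[1]-1 -3[0]+1*
~ p4 X@[0] terminal -1; root [7] d10
compare (X): move=+1 vs pass=-1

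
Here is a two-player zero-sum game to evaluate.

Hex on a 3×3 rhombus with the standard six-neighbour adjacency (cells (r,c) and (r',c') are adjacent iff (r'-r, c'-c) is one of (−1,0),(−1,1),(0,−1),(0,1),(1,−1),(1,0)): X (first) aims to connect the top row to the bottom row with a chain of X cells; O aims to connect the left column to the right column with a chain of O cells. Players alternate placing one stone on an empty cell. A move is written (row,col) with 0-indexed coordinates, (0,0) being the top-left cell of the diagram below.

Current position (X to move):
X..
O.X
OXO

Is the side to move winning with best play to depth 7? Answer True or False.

[X../O.X/OXO] X move#1: (0,1):+1/XX./O.X/OXO*, (0,2):+1/X.X/O.X/OXO, (1,1):+1/X../OXX/OXO
[XX./O.X/OXO] O move#2: (0,2):-1/XXO/O.X/OXO*, (1,1):-1/XX./OOX/OXO
[XXO/O.X/OXO] X move#3: (1,1):+1/XXO/OXX/OXO*
[XXO/OXX/OXO] end (terminal -1, O#4); searched X../O.X/OXO to 7

X winning at [X../O.X/OXO]: True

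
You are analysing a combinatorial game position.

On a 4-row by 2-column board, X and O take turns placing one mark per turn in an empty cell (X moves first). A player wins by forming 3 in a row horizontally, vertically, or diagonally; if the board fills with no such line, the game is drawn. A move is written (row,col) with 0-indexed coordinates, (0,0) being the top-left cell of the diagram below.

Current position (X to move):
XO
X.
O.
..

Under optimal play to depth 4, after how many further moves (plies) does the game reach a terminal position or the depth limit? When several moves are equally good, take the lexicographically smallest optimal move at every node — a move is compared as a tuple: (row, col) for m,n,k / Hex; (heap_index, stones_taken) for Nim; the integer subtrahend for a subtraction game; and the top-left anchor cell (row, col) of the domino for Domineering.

p1 X@[XO/X./O./..]: (1,1)[XO/XX/O./..]+0* (2,1)[XO/X./OX/..]+0 (3,0)[XO/X./O./X.]+0 (3,1)[XO/X./O./.X]+0
p2 O@[XO/XX/O./..]: (2,1)[XO/XX/OO/..]+0* (3,0)[XO/XX/O./O.]+0 (3,1)[XO/XX/O./.O]+0
p3 X@[XO/XX/OO/..]: (3,0)[XO/XX/OO/X.]+0* (3,1)[XO/XX/OO/.X]+0
p4 O@[XO/XX/OO/X.]: (3,1)[XO/XX/OO/XO]+0*
p5 X@[XO/XX/OO/XO] terminal +0; root [XO/X./O./..] d4

PV length from [XO/X./O./..]: 4 plies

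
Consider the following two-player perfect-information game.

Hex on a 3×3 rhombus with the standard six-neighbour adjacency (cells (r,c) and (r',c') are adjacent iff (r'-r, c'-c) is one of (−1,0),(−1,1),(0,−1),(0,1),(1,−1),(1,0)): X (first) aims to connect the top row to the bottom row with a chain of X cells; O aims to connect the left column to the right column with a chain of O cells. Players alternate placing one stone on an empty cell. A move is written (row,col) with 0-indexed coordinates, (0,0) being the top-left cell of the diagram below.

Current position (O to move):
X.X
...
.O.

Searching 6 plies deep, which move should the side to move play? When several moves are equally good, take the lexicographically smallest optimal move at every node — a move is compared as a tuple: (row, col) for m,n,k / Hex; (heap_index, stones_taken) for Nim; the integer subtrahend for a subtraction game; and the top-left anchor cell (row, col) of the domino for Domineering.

[X.X/.../.O.] O move#1: (0,1):-1/XOX/.../.O., (1,0):+1/X.X/O../.O.*, (1,1):+1/X.X/.O./.O., (1,2):-1/X.X/..O/.O., (2,0):+1/X.X/.../OO., (2,2):-1/X.X/.../.OO
[X.X/O../.O.] X move#2: (0,1):-1/XXX/O../.O.*, (1,1):-1/X.X/OX./.O., (1,2):-1/X.X/O.X/.O., (2,0):-1/X.X/O../XO., (2,2):-1/X.X/O../.OX
[XXX/O../.O.] O move#3: (1,1):+1/XXX/OO./.O.*, (1,2):+1/XXX/O.O/.O., (2,0):+1/XXX/O../OO., (2,2):+1/XXX/O../.OO
[XXX/OO./.O.] X move#4: (1,2):-1/XXX/OOX/.O.*, (2,0):-1/XXX/OO./XO., (2,2):-1/XXX/OO./.OX
[XXX/OOX/.O.] O move#5: (2,0):-1/XXX/OOX/OO., (2,2):+1/XXX/OOX/.OO*
[XXX/OOX/.OO] end (terminal -1, X#6); searched X.X/.../.O. to 6

O's best at [X.X/.../.O.]: (1,0)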